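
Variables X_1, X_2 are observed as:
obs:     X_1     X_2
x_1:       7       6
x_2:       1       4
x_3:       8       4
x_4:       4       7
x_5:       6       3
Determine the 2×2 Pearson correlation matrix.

Step 1 — column means:
  mean(X_1) = (7 + 1 + 8 + 4 + 6) / 5 = 26/5 = 5.2
  mean(X_2) = (6 + 4 + 4 + 7 + 3) / 5 = 24/5 = 4.8

Step 2 — sample variances and covariances s[i,j] = (1/(n-1)) · Σ_k (x_{k,i} - mean_i) · (x_{k,j} - mean_j), with n-1 = 4:
  s[X_1,X_1] = ((1.8)·(1.8) + (-4.2)·(-4.2) + (2.8)·(2.8) + (-1.2)·(-1.2) + (0.8)·(0.8)) / 4 = 30.8/4 = 7.7
  s[X_1,X_2] = ((1.8)·(1.2) + (-4.2)·(-0.8) + (2.8)·(-0.8) + (-1.2)·(2.2) + (0.8)·(-1.8)) / 4 = -0.8/4 = -0.2
  s[X_2,X_2] = ((1.2)·(1.2) + (-0.8)·(-0.8) + (-0.8)·(-0.8) + (2.2)·(2.2) + (-1.8)·(-1.8)) / 4 = 10.8/4 = 2.7
  Sample standard deviations s_i = √(s[i,i]):
  s(X_1) = √(7.7) = 2.7749
  s(X_2) = √(2.7) = 1.6432

Step 3 — r_{ij} = s_{ij} / (s_i · s_j):
  r[X_1,X_1] = 1 (diagonal).
  r[X_1,X_2] = -0.2 / (2.7749 · 1.6432) = -0.2 / 4.5596 = -0.0439
  r[X_2,X_2] = 1 (diagonal).

R is symmetric with unit diagonal. Assembling:

R = [[1, -0.0439],
 [-0.0439, 1]]


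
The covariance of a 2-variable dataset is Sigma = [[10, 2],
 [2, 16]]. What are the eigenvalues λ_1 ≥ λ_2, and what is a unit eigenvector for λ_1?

Step 1 — characteristic polynomial of 2×2 Sigma:
  det(Sigma - λI) = λ² - trace · λ + det = 0.
  trace = 10 + 16 = 26, det = 10·16 - (2)² = 156.
Step 2 — discriminant:
  Δ = trace² - 4·det = 676 - 624 = 52.
Step 3 — eigenvalues:
  λ = (trace ± √Δ)/2 = (26 ± 7.2111)/2,
  λ_1 = 16.6056,  λ_2 = 9.3944.

Step 4 — unit eigenvector for λ_1: solve (Sigma - λ_1 I)v = 0. First row:
  (10 - 16.6056)·v_x + (2)·v_y = 0, i.e. (-6.6056)·v_x + (2)·v_y = 0,
  so v ∝ (b, λ_1 - a) = (2, 6.6056) = u.
  ||u|| = √((2)² + (6.6056)²) = √(47.6333) ≈ 6.9017,
  v_1 = u/||u|| ≈ (0.2898, 0.9571) (||v_1|| = 1).

λ_1 = 16.6056,  λ_2 = 9.3944;  v_1 ≈ (0.2898, 0.9571)


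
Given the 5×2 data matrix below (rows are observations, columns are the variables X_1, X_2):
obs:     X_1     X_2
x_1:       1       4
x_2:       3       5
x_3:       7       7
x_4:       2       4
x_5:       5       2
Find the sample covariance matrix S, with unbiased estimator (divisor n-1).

Step 1 — column means:
  mean(X_1) = (1 + 3 + 7 + 2 + 5) / 5 = 18/5 = 3.6
  mean(X_2) = (4 + 5 + 7 + 4 + 2) / 5 = 22/5 = 4.4

Step 2 — sample covariance S[i,j] = (1/(n-1)) · Σ_k (x_{k,i} - mean_i) · (x_{k,j} - mean_j), with n-1 = 4.
  S[X_1,X_1] = ((-2.6)·(-2.6) + (-0.6)·(-0.6) + (3.4)·(3.4) + (-1.6)·(-1.6) + (1.4)·(1.4)) / 4 = 23.2/4 = 5.8
  S[X_1,X_2] = ((-2.6)·(-0.4) + (-0.6)·(0.6) + (3.4)·(2.6) + (-1.6)·(-0.4) + (1.4)·(-2.4)) / 4 = 6.8/4 = 1.7
  S[X_2,X_2] = ((-0.4)·(-0.4) + (0.6)·(0.6) + (2.6)·(2.6) + (-0.4)·(-0.4) + (-2.4)·(-2.4)) / 4 = 13.2/4 = 3.3

S is symmetric (S[j,i] = S[i,j]). Assembling:

S = [[5.8, 1.7],
 [1.7, 3.3]]


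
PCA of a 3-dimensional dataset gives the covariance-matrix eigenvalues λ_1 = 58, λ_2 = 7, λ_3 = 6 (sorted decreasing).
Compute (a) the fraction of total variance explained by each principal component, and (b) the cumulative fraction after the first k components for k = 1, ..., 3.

Step 1 — total variance = trace(Sigma) = Σ λ_i = 58 + 7 + 6 = 71.

Step 2 — fraction explained by component i = λ_i / Σ λ:
  PC1: 58/71 = 0.8169
  PC2: 7/71 = 0.0986
  PC3: 6/71 = 0.0845

Step 3 — cumulative fraction after k components = (λ_1 + ... + λ_k) / Σ λ:
  k = 1: 58/71 = 0.8169
  k = 2: (58 + 7)/71 = 65/71 = 0.9155
  k = 3: (58 + 7 + 6)/71 = 71/71 = 1

Summary (fraction, with percent):

explained: PC1 0.8169 (81.69%), PC2 0.0986 (9.86%), PC3 0.0845 (8.45%);  cumulative: 0.8169, 0.9155, 1


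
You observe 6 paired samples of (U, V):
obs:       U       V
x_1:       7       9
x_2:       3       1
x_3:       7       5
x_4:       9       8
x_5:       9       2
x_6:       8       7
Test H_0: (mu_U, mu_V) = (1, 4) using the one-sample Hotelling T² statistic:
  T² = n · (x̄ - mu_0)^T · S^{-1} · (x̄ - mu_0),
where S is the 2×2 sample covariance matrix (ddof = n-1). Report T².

Step 1 — sample mean vector:
  mean(U) = (7 + 3 + 7 + 9 + 9 + 8) / 6 = 43/6 = 7.1667
  mean(V) = (9 + 1 + 5 + 8 + 2 + 7) / 6 = 32/6 = 5.3333
  x̄ = (7.1667, 5.3333),  deviation x̄ - mu_0 = (7.1667, 5.3333) - (1, 4) = (6.1667, 1.3333).

Step 2 — sample covariance matrix, S[i,j] = (1/(n-1)) · Σ_k (x_{k,i} - mean_i) · (x_{k,j} - mean_j), divisor n-1 = 5:
  S[U,U] = ((-0.1667)·(-0.1667) + (-4.1667)·(-4.1667) + (-0.1667)·(-0.1667) + (1.8333)·(1.8333) + (1.8333)·(1.8333) + (0.8333)·(0.8333)) / 5 = 24.8333/5 = 4.9667
  S[U,V] = ((-0.1667)·(3.6667) + (-4.1667)·(-4.3333) + (-0.1667)·(-0.3333) + (1.8333)·(2.6667) + (1.8333)·(-3.3333) + (0.8333)·(1.6667)) / 5 = 17.6667/5 = 3.5333
  S[V,V] = ((3.6667)·(3.6667) + (-4.3333)·(-4.3333) + (-0.3333)·(-0.3333) + (2.6667)·(2.6667) + (-3.3333)·(-3.3333) + (1.6667)·(1.6667)) / 5 = 53.3333/5 = 10.6667
  S = [[4.9667, 3.5333],
 [3.5333, 10.6667]].

Step 3 — invert S. det(S) = 4.9667·10.6667 - (3.5333)² = 40.4933.
  S^{-1} = (1/det) · [[d, -b], [-b, a]] = [[0.2634, -0.0873],
 [-0.0873, 0.1227]].

Step 4 — quadratic form (x̄ - mu_0)^T · S^{-1} · (x̄ - mu_0):
  S^{-1} · (x̄ - mu_0) = (1.5081, -0.3745),
  (x̄ - mu_0)^T · [...] = (6.1667)·(1.5081) + (1.3333)·(-0.3745) = 8.8004.

Step 5 — scale by n: T² = 6 · 8.8004 = 52.8021.

T² ≈ 52.8021


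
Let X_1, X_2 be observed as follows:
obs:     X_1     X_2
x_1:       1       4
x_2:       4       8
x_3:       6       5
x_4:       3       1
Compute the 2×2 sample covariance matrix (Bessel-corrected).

Step 1 — column means:
  mean(X_1) = (1 + 4 + 6 + 3) / 4 = 14/4 = 3.5
  mean(X_2) = (4 + 8 + 5 + 1) / 4 = 18/4 = 4.5

Step 2 — sample covariance S[i,j] = (1/(n-1)) · Σ_k (x_{k,i} - mean_i) · (x_{k,j} - mean_j), with n-1 = 3.
  S[X_1,X_1] = ((-2.5)·(-2.5) + (0.5)·(0.5) + (2.5)·(2.5) + (-0.5)·(-0.5)) / 3 = 13/3 = 4.3333
  S[X_1,X_2] = ((-2.5)·(-0.5) + (0.5)·(3.5) + (2.5)·(0.5) + (-0.5)·(-3.5)) / 3 = 6/3 = 2
  S[X_2,X_2] = ((-0.5)·(-0.5) + (3.5)·(3.5) + (0.5)·(0.5) + (-3.5)·(-3.5)) / 3 = 25/3 = 8.3333

S is symmetric (S[j,i] = S[i,j]). Assembling:

S = [[4.3333, 2],
 [2, 8.3333]]


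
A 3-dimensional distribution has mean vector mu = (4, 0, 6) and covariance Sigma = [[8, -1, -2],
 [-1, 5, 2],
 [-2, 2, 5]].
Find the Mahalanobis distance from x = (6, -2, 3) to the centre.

Step 1 — centre the observation: (x - mu) = (2, -2, -3).

Step 2 — invert Sigma (cofactor / det for 3×3, or solve directly):
  Sigma^{-1} = [[0.1391, 0.0066, 0.053],
 [0.0066, 0.2384, -0.0927],
 [0.053, -0.0927, 0.2583]].

Step 3 — form the quadratic (x - mu)^T · Sigma^{-1} · (x - mu):
  Sigma^{-1} · (x - mu) = (0.106, -0.1854, -0.4834).
  (x - mu)^T · [Sigma^{-1} · (x - mu)] = (2)·(0.106) + (-2)·(-0.1854) + (-3)·(-0.4834) = 2.0331.

Step 4 — take square root: d = √(2.0331) ≈ 1.4259.

d(x, mu) = √(2.0331) ≈ 1.4259


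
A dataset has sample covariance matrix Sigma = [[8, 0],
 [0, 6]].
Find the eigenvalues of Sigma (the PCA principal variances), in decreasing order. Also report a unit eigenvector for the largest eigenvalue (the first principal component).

Step 1 — characteristic polynomial of 2×2 Sigma:
  det(Sigma - λI) = λ² - trace · λ + det = 0.
  trace = 8 + 6 = 14, det = 8·6 - (0)² = 48.
Step 2 — discriminant:
  Δ = trace² - 4·det = 196 - 192 = 4.
Step 3 — eigenvalues:
  λ = (trace ± √Δ)/2 = (14 ± 2)/2,
  λ_1 = 8,  λ_2 = 6.

Step 4 — unit eigenvector for λ_1: Sigma is diagonal, so its eigenvectors are the coordinate axes. λ_1 = 8 is the diagonal entry on the first coordinate axis, hence
  v_1 = (1, 0) (||v_1|| = 1).

λ_1 = 8,  λ_2 = 6;  v_1 ≈ (1, 0)


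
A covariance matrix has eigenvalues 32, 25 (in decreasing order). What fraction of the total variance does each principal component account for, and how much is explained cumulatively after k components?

Step 1 — total variance = trace(Sigma) = Σ λ_i = 32 + 25 = 57.

Step 2 — fraction explained by component i = λ_i / Σ λ:
  PC1: 32/57 = 0.5614
  PC2: 25/57 = 0.4386

Step 3 — cumulative fraction after k components = (λ_1 + ... + λ_k) / Σ λ:
  k = 1: 32/57 = 0.5614
  k = 2: (32 + 25)/57 = 57/57 = 1

Summary (fraction, with percent):

explained: PC1 0.5614 (56.14%), PC2 0.4386 (43.86%);  cumulative: 0.5614, 1


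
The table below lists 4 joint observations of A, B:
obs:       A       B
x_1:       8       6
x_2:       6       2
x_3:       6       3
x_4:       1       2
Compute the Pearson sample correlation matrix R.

Step 1 — column means:
  mean(A) = (8 + 6 + 6 + 1) / 4 = 21/4 = 5.25
  mean(B) = (6 + 2 + 3 + 2) / 4 = 13/4 = 3.25

Step 2 — sample variances and covariances s[i,j] = (1/(n-1)) · Σ_k (x_{k,i} - mean_i) · (x_{k,j} - mean_j), with n-1 = 3:
  s[A,A] = ((2.75)·(2.75) + (0.75)·(0.75) + (0.75)·(0.75) + (-4.25)·(-4.25)) / 3 = 26.75/3 = 8.9167
  s[A,B] = ((2.75)·(2.75) + (0.75)·(-1.25) + (0.75)·(-0.25) + (-4.25)·(-1.25)) / 3 = 11.75/3 = 3.9167
  s[B,B] = ((2.75)·(2.75) + (-1.25)·(-1.25) + (-0.25)·(-0.25) + (-1.25)·(-1.25)) / 3 = 10.75/3 = 3.5833
  Sample standard deviations s_i = √(s[i,i]):
  s(A) = √(8.9167) = 2.9861
  s(B) = √(3.5833) = 1.893

Step 3 — r_{ij} = s_{ij} / (s_i · s_j):
  r[A,A] = 1 (diagonal).
  r[A,B] = 3.9167 / (2.9861 · 1.893) = 3.9167 / 5.6526 = 0.6929
  r[B,B] = 1 (diagonal).

R is symmetric with unit diagonal. Assembling:

R = [[1, 0.6929],
 [0.6929, 1]]


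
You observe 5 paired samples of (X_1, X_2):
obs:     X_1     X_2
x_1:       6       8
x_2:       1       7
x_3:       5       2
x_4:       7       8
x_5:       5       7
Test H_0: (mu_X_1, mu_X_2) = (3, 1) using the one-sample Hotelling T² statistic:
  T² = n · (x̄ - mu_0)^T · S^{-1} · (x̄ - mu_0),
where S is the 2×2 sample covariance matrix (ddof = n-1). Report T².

Step 1 — sample mean vector:
  mean(X_1) = (6 + 1 + 5 + 7 + 5) / 5 = 24/5 = 4.8
  mean(X_2) = (8 + 7 + 2 + 8 + 7) / 5 = 32/5 = 6.4
  x̄ = (4.8, 6.4),  deviation x̄ - mu_0 = (4.8, 6.4) - (3, 1) = (1.8, 5.4).

Step 2 — sample covariance matrix, S[i,j] = (1/(n-1)) · Σ_k (x_{k,i} - mean_i) · (x_{k,j} - mean_j), divisor n-1 = 4:
  S[X_1,X_1] = ((1.2)·(1.2) + (-3.8)·(-3.8) + (0.2)·(0.2) + (2.2)·(2.2) + (0.2)·(0.2)) / 4 = 20.8/4 = 5.2
  S[X_1,X_2] = ((1.2)·(1.6) + (-3.8)·(0.6) + (0.2)·(-4.4) + (2.2)·(1.6) + (0.2)·(0.6)) / 4 = 2.4/4 = 0.6
  S[X_2,X_2] = ((1.6)·(1.6) + (0.6)·(0.6) + (-4.4)·(-4.4) + (1.6)·(1.6) + (0.6)·(0.6)) / 4 = 25.2/4 = 6.3
  S = [[5.2, 0.6],
 [0.6, 6.3]].

Step 3 — invert S. det(S) = 5.2·6.3 - (0.6)² = 32.4.
  S^{-1} = (1/det) · [[d, -b], [-b, a]] = [[0.1944, -0.0185],
 [-0.0185, 0.1605]].

Step 4 — quadratic form (x̄ - mu_0)^T · S^{-1} · (x̄ - mu_0):
  S^{-1} · (x̄ - mu_0) = (0.25, 0.8333),
  (x̄ - mu_0)^T · [...] = (1.8)·(0.25) + (5.4)·(0.8333) = 4.95.

Step 5 — scale by n: T² = 5 · 4.95 = 24.75.

T² ≈ 24.75


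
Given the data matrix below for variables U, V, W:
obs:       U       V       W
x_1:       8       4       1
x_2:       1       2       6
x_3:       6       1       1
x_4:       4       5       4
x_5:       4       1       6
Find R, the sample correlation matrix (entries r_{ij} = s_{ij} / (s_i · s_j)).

Step 1 — column means:
  mean(U) = (8 + 1 + 6 + 4 + 4) / 5 = 23/5 = 4.6
  mean(V) = (4 + 2 + 1 + 5 + 1) / 5 = 13/5 = 2.6
  mean(W) = (1 + 6 + 1 + 4 + 6) / 5 = 18/5 = 3.6

Step 2 — sample variances and covariances s[i,j] = (1/(n-1)) · Σ_k (x_{k,i} - mean_i) · (x_{k,j} - mean_j), with n-1 = 4:
  s[U,U] = ((3.4)·(3.4) + (-3.6)·(-3.6) + (1.4)·(1.4) + (-0.6)·(-0.6) + (-0.6)·(-0.6)) / 4 = 27.2/4 = 6.8
  s[U,V] = ((3.4)·(1.4) + (-3.6)·(-0.6) + (1.4)·(-1.6) + (-0.6)·(2.4) + (-0.6)·(-1.6)) / 4 = 4.2/4 = 1.05
  s[U,W] = ((3.4)·(-2.6) + (-3.6)·(2.4) + (1.4)·(-2.6) + (-0.6)·(0.4) + (-0.6)·(2.4)) / 4 = -22.8/4 = -5.7
  s[V,V] = ((1.4)·(1.4) + (-0.6)·(-0.6) + (-1.6)·(-1.6) + (2.4)·(2.4) + (-1.6)·(-1.6)) / 4 = 13.2/4 = 3.3
  s[V,W] = ((1.4)·(-2.6) + (-0.6)·(2.4) + (-1.6)·(-2.6) + (2.4)·(0.4) + (-1.6)·(2.4)) / 4 = -3.8/4 = -0.95
  s[W,W] = ((-2.6)·(-2.6) + (2.4)·(2.4) + (-2.6)·(-2.6) + (0.4)·(0.4) + (2.4)·(2.4)) / 4 = 25.2/4 = 6.3
  Sample standard deviations s_i = √(s[i,i]):
  s(U) = √(6.8) = 2.6077
  s(V) = √(3.3) = 1.8166
  s(W) = √(6.3) = 2.51

Step 3 — r_{ij} = s_{ij} / (s_i · s_j):
  r[U,U] = 1 (diagonal).
  r[U,V] = 1.05 / (2.6077 · 1.8166) = 1.05 / 4.7371 = 0.2217
  r[U,W] = -5.7 / (2.6077 · 2.51) = -5.7 / 6.5452 = -0.8709
  r[V,V] = 1 (diagonal).
  r[V,W] = -0.95 / (1.8166 · 2.51) = -0.95 / 4.5596 = -0.2084
  r[W,W] = 1 (diagonal).

R is symmetric with unit diagonal. Assembling:

R = [[1, 0.2217, -0.8709],
 [0.2217, 1, -0.2084],
 [-0.8709, -0.2084, 1]]


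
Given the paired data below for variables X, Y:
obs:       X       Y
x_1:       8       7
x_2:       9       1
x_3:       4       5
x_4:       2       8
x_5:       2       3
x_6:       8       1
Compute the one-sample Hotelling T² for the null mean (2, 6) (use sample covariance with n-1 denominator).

Step 1 — sample mean vector:
  mean(X) = (8 + 9 + 4 + 2 + 2 + 8) / 6 = 33/6 = 5.5
  mean(Y) = (7 + 1 + 5 + 8 + 3 + 1) / 6 = 25/6 = 4.1667
  x̄ = (5.5, 4.1667),  deviation x̄ - mu_0 = (5.5, 4.1667) - (2, 6) = (3.5, -1.8333).

Step 2 — sample covariance matrix, S[i,j] = (1/(n-1)) · Σ_k (x_{k,i} - mean_i) · (x_{k,j} - mean_j), divisor n-1 = 5:
  S[X,X] = ((2.5)·(2.5) + (3.5)·(3.5) + (-1.5)·(-1.5) + (-3.5)·(-3.5) + (-3.5)·(-3.5) + (2.5)·(2.5)) / 5 = 51.5/5 = 10.3
  S[X,Y] = ((2.5)·(2.8333) + (3.5)·(-3.1667) + (-1.5)·(0.8333) + (-3.5)·(3.8333) + (-3.5)·(-1.1667) + (2.5)·(-3.1667)) / 5 = -22.5/5 = -4.5
  S[Y,Y] = ((2.8333)·(2.8333) + (-3.1667)·(-3.1667) + (0.8333)·(0.8333) + (3.8333)·(3.8333) + (-1.1667)·(-1.1667) + (-3.1667)·(-3.1667)) / 5 = 44.8333/5 = 8.9667
  S = [[10.3, -4.5],
 [-4.5, 8.9667]].

Step 3 — invert S. det(S) = 10.3·8.9667 - (-4.5)² = 72.1067.
  S^{-1} = (1/det) · [[d, -b], [-b, a]] = [[0.1244, 0.0624],
 [0.0624, 0.1428]].

Step 4 — quadratic form (x̄ - mu_0)^T · S^{-1} · (x̄ - mu_0):
  S^{-1} · (x̄ - mu_0) = (0.3208, -0.0435),
  (x̄ - mu_0)^T · [...] = (3.5)·(0.3208) + (-1.8333)·(-0.0435) = 1.2025.

Step 5 — scale by n: T² = 6 · 1.2025 = 7.2152.

T² ≈ 7.2152


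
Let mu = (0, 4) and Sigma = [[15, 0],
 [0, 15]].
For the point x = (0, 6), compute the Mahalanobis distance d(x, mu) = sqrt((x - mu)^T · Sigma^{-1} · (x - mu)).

Step 1 — centre the observation: (x - mu) = (0, 2).

Step 2 — invert Sigma. det(Sigma) = 15·15 - (0)² = 225.
  Sigma^{-1} = (1/det) · [[d, -b], [-b, a]] = [[0.0667, 0],
 [0, 0.0667]].

Step 3 — form the quadratic (x - mu)^T · Sigma^{-1} · (x - mu):
  Sigma^{-1} · (x - mu) = (0, 0.1333).
  (x - mu)^T · [Sigma^{-1} · (x - mu)] = (0)·(0) + (2)·(0.1333) = 0.2667.

Step 4 — take square root: d = √(0.2667) ≈ 0.5164.

d(x, mu) = √(0.2667) ≈ 0.5164


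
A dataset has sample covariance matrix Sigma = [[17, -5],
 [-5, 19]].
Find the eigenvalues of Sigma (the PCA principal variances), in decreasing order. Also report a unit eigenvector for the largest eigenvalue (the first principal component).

Step 1 — characteristic polynomial of 2×2 Sigma:
  det(Sigma - λI) = λ² - trace · λ + det = 0.
  trace = 17 + 19 = 36, det = 17·19 - (-5)² = 298.
Step 2 — discriminant:
  Δ = trace² - 4·det = 1296 - 1192 = 104.
Step 3 — eigenvalues:
  λ = (trace ± √Δ)/2 = (36 ± 10.198)/2,
  λ_1 = 23.099,  λ_2 = 12.901.

Step 4 — unit eigenvector for λ_1: solve (Sigma - λ_1 I)v = 0. First row:
  (17 - 23.099)·v_x + (-5)·v_y = 0, i.e. (-6.099)·v_x + (-5)·v_y = 0,
  so v ∝ (b, λ_1 - a) = (-5, 6.099); multiply by -1 so the first entry is positive: u = (5, -6.099).
  ||u|| = √((5)² + (-6.099)²) = √(62.198) ≈ 7.8866,
  v_1 = u/||u|| ≈ (0.634, -0.7733) (||v_1|| = 1).

λ_1 = 23.099,  λ_2 = 12.901;  v_1 ≈ (0.634, -0.7733)


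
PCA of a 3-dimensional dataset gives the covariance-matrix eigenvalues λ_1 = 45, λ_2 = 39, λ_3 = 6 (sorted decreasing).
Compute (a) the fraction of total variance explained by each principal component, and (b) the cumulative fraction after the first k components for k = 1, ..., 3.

Step 1 — total variance = trace(Sigma) = Σ λ_i = 45 + 39 + 6 = 90.

Step 2 — fraction explained by component i = λ_i / Σ λ:
  PC1: 45/90 = 0.5
  PC2: 39/90 = 0.4333
  PC3: 6/90 = 0.0667

Step 3 — cumulative fraction after k components = (λ_1 + ... + λ_k) / Σ λ:
  k = 1: 45/90 = 0.5
  k = 2: (45 + 39)/90 = 84/90 = 0.9333
  k = 3: (45 + 39 + 6)/90 = 90/90 = 1

Summary (fraction, with percent):

explained: PC1 0.5 (50%), PC2 0.4333 (43.33%), PC3 0.0667 (6.67%);  cumulative: 0.5, 0.9333, 1


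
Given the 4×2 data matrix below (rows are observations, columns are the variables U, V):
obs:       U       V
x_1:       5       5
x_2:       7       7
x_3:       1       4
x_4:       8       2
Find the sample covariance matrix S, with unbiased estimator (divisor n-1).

Step 1 — column means:
  mean(U) = (5 + 7 + 1 + 8) / 4 = 21/4 = 5.25
  mean(V) = (5 + 7 + 4 + 2) / 4 = 18/4 = 4.5

Step 2 — sample covariance S[i,j] = (1/(n-1)) · Σ_k (x_{k,i} - mean_i) · (x_{k,j} - mean_j), with n-1 = 3.
  S[U,U] = ((-0.25)·(-0.25) + (1.75)·(1.75) + (-4.25)·(-4.25) + (2.75)·(2.75)) / 3 = 28.75/3 = 9.5833
  S[U,V] = ((-0.25)·(0.5) + (1.75)·(2.5) + (-4.25)·(-0.5) + (2.75)·(-2.5)) / 3 = -0.5/3 = -0.1667
  S[V,V] = ((0.5)·(0.5) + (2.5)·(2.5) + (-0.5)·(-0.5) + (-2.5)·(-2.5)) / 3 = 13/3 = 4.3333

S is symmetric (S[j,i] = S[i,j]). Assembling:

S = [[9.5833, -0.1667],
 [-0.1667, 4.3333]]


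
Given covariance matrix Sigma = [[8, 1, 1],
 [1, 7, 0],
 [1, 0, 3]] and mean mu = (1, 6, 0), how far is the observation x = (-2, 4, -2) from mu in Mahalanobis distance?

Step 1 — centre the observation: (x - mu) = (-3, -2, -2).

Step 2 — invert Sigma (cofactor / det for 3×3, or solve directly):
  Sigma^{-1} = [[0.1329, -0.019, -0.0443],
 [-0.019, 0.1456, 0.0063],
 [-0.0443, 0.0063, 0.3481]].

Step 3 — form the quadratic (x - mu)^T · Sigma^{-1} · (x - mu):
  Sigma^{-1} · (x - mu) = (-0.2722, -0.2468, -0.5759).
  (x - mu)^T · [Sigma^{-1} · (x - mu)] = (-3)·(-0.2722) + (-2)·(-0.2468) + (-2)·(-0.5759) = 2.462.

Step 4 — take square root: d = √(2.462) ≈ 1.5691.

d(x, mu) = √(2.462) ≈ 1.5691


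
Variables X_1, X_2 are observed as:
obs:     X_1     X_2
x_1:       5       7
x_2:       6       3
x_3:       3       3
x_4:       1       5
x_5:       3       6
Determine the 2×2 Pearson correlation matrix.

Step 1 — column means:
  mean(X_1) = (5 + 6 + 3 + 1 + 3) / 5 = 18/5 = 3.6
  mean(X_2) = (7 + 3 + 3 + 5 + 6) / 5 = 24/5 = 4.8

Step 2 — sample variances and covariances s[i,j] = (1/(n-1)) · Σ_k (x_{k,i} - mean_i) · (x_{k,j} - mean_j), with n-1 = 4:
  s[X_1,X_1] = ((1.4)·(1.4) + (2.4)·(2.4) + (-0.6)·(-0.6) + (-2.6)·(-2.6) + (-0.6)·(-0.6)) / 4 = 15.2/4 = 3.8
  s[X_1,X_2] = ((1.4)·(2.2) + (2.4)·(-1.8) + (-0.6)·(-1.8) + (-2.6)·(0.2) + (-0.6)·(1.2)) / 4 = -1.4/4 = -0.35
  s[X_2,X_2] = ((2.2)·(2.2) + (-1.8)·(-1.8) + (-1.8)·(-1.8) + (0.2)·(0.2) + (1.2)·(1.2)) / 4 = 12.8/4 = 3.2
  Sample standard deviations s_i = √(s[i,i]):
  s(X_1) = √(3.8) = 1.9494
  s(X_2) = √(3.2) = 1.7889

Step 3 — r_{ij} = s_{ij} / (s_i · s_j):
  r[X_1,X_1] = 1 (diagonal).
  r[X_1,X_2] = -0.35 / (1.9494 · 1.7889) = -0.35 / 3.4871 = -0.1004
  r[X_2,X_2] = 1 (diagonal).

R is symmetric with unit diagonal. Assembling:

R = [[1, -0.1004],
 [-0.1004, 1]]


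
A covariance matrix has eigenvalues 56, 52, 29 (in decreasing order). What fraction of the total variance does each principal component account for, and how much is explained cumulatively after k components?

Step 1 — total variance = trace(Sigma) = Σ λ_i = 56 + 52 + 29 = 137.

Step 2 — fraction explained by component i = λ_i / Σ λ:
  PC1: 56/137 = 0.4088
  PC2: 52/137 = 0.3796
  PC3: 29/137 = 0.2117

Step 3 — cumulative fraction after k components = (λ_1 + ... + λ_k) / Σ λ:
  k = 1: 56/137 = 0.4088
  k = 2: (56 + 52)/137 = 108/137 = 0.7883
  k = 3: (56 + 52 + 29)/137 = 137/137 = 1

Summary (fraction, with percent):

explained: PC1 0.4088 (40.88%), PC2 0.3796 (37.96%), PC3 0.2117 (21.17%);  cumulative: 0.4088, 0.7883, 1


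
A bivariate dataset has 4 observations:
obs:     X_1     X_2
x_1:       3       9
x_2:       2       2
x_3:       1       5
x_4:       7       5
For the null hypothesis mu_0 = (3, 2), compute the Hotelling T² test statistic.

Step 1 — sample mean vector:
  mean(X_1) = (3 + 2 + 1 + 7) / 4 = 13/4 = 3.25
  mean(X_2) = (9 + 2 + 5 + 5) / 4 = 21/4 = 5.25
  x̄ = (3.25, 5.25),  deviation x̄ - mu_0 = (3.25, 5.25) - (3, 2) = (0.25, 3.25).

Step 2 — sample covariance matrix, S[i,j] = (1/(n-1)) · Σ_k (x_{k,i} - mean_i) · (x_{k,j} - mean_j), divisor n-1 = 3:
  S[X_1,X_1] = ((-0.25)·(-0.25) + (-1.25)·(-1.25) + (-2.25)·(-2.25) + (3.75)·(3.75)) / 3 = 20.75/3 = 6.9167
  S[X_1,X_2] = ((-0.25)·(3.75) + (-1.25)·(-3.25) + (-2.25)·(-0.25) + (3.75)·(-0.25)) / 3 = 2.75/3 = 0.9167
  S[X_2,X_2] = ((3.75)·(3.75) + (-3.25)·(-3.25) + (-0.25)·(-0.25) + (-0.25)·(-0.25)) / 3 = 24.75/3 = 8.25
  S = [[6.9167, 0.9167],
 [0.9167, 8.25]].

Step 3 — invert S. det(S) = 6.9167·8.25 - (0.9167)² = 56.2222.
  S^{-1} = (1/det) · [[d, -b], [-b, a]] = [[0.1467, -0.0163],
 [-0.0163, 0.123]].

Step 4 — quadratic form (x̄ - mu_0)^T · S^{-1} · (x̄ - mu_0):
  S^{-1} · (x̄ - mu_0) = (-0.0163, 0.3958),
  (x̄ - mu_0)^T · [...] = (0.25)·(-0.0163) + (3.25)·(0.3958) = 1.2821.

Step 5 — scale by n: T² = 4 · 1.2821 = 5.1285.

T² ≈ 5.1285


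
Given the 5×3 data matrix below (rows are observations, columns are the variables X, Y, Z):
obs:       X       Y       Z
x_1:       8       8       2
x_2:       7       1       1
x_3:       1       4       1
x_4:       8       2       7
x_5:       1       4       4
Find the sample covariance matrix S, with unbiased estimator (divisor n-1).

Step 1 — column means:
  mean(X) = (8 + 7 + 1 + 8 + 1) / 5 = 25/5 = 5
  mean(Y) = (8 + 1 + 4 + 2 + 4) / 5 = 19/5 = 3.8
  mean(Z) = (2 + 1 + 1 + 7 + 4) / 5 = 15/5 = 3

Step 2 — sample covariance S[i,j] = (1/(n-1)) · Σ_k (x_{k,i} - mean_i) · (x_{k,j} - mean_j), with n-1 = 4.
  S[X,X] = ((3)·(3) + (2)·(2) + (-4)·(-4) + (3)·(3) + (-4)·(-4)) / 4 = 54/4 = 13.5
  S[X,Y] = ((3)·(4.2) + (2)·(-2.8) + (-4)·(0.2) + (3)·(-1.8) + (-4)·(0.2)) / 4 = 0/4 = 0
  S[X,Z] = ((3)·(-1) + (2)·(-2) + (-4)·(-2) + (3)·(4) + (-4)·(1)) / 4 = 9/4 = 2.25
  S[Y,Y] = ((4.2)·(4.2) + (-2.8)·(-2.8) + (0.2)·(0.2) + (-1.8)·(-1.8) + (0.2)·(0.2)) / 4 = 28.8/4 = 7.2
  S[Y,Z] = ((4.2)·(-1) + (-2.8)·(-2) + (0.2)·(-2) + (-1.8)·(4) + (0.2)·(1)) / 4 = -6/4 = -1.5
  S[Z,Z] = ((-1)·(-1) + (-2)·(-2) + (-2)·(-2) + (4)·(4) + (1)·(1)) / 4 = 26/4 = 6.5

S is symmetric (S[j,i] = S[i,j]). Assembling:

S = [[13.5, 0, 2.25],
 [0, 7.2, -1.5],
 [2.25, -1.5, 6.5]]


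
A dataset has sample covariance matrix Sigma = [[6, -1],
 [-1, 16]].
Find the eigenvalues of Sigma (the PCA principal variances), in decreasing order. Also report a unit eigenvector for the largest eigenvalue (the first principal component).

Step 1 — characteristic polynomial of 2×2 Sigma:
  det(Sigma - λI) = λ² - trace · λ + det = 0.
  trace = 6 + 16 = 22, det = 6·16 - (-1)² = 95.
Step 2 — discriminant:
  Δ = trace² - 4·det = 484 - 380 = 104.
Step 3 — eigenvalues:
  λ = (trace ± √Δ)/2 = (22 ± 10.198)/2,
  λ_1 = 16.099,  λ_2 = 5.901.

Step 4 — unit eigenvector for λ_1: solve (Sigma - λ_1 I)v = 0. First row:
  (6 - 16.099)·v_x + (-1)·v_y = 0, i.e. (-10.099)·v_x + (-1)·v_y = 0,
  so v ∝ (b, λ_1 - a) = (-1, 10.099); multiply by -1 so the first entry is positive: u = (1, -10.099).
  ||u|| = √((1)² + (-10.099)²) = √(102.9902) ≈ 10.1484,
  v_1 = u/||u|| ≈ (0.0985, -0.9951) (||v_1|| = 1).

λ_1 = 16.099,  λ_2 = 5.901;  v_1 ≈ (0.0985, -0.9951)


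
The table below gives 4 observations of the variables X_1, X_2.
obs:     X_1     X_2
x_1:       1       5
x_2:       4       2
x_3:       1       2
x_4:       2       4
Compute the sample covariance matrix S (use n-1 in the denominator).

Step 1 — column means:
  mean(X_1) = (1 + 4 + 1 + 2) / 4 = 8/4 = 2
  mean(X_2) = (5 + 2 + 2 + 4) / 4 = 13/4 = 3.25

Step 2 — sample covariance S[i,j] = (1/(n-1)) · Σ_k (x_{k,i} - mean_i) · (x_{k,j} - mean_j), with n-1 = 3.
  S[X_1,X_1] = ((-1)·(-1) + (2)·(2) + (-1)·(-1) + (0)·(0)) / 3 = 6/3 = 2
  S[X_1,X_2] = ((-1)·(1.75) + (2)·(-1.25) + (-1)·(-1.25) + (0)·(0.75)) / 3 = -3/3 = -1
  S[X_2,X_2] = ((1.75)·(1.75) + (-1.25)·(-1.25) + (-1.25)·(-1.25) + (0.75)·(0.75)) / 3 = 6.75/3 = 2.25

S is symmetric (S[j,i] = S[i,j]). Assembling:

S = [[2, -1],
 [-1, 2.25]]


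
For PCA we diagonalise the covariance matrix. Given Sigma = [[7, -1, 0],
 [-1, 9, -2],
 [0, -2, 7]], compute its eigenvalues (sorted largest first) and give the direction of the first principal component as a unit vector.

Step 1 — characteristic polynomial p(λ) = det(λI - Sigma) = λ³ - tr·λ² + c_1·λ - det, where tr = trace, c_1 = sum of the principal 2×2 minors, det = det(Sigma):
  tr = 7 + 9 + 7 = 23,
  c_1 = (7·9 - (-1)²) + (7·7 - (0)²) + (9·7 - (-2)²) = 62 + 49 + 59 = 170,
  det = 7·(9·7 - (-2)²) - (-1)·((-1)·7 - (-2)·(0)) + (0)·((-1)·(-2) - 9·(0)) = 7·(59) - (-1)·(-7) + (0)·(2) = 406.
  So p(λ) = λ³ - 23λ² + 170λ - 406.
Step 2 — look for an integer root (rational root theorem: any rational root is an integer divisor of 406). Testing λ = 7:
  p(7) = 343 - 1127 + 1190 - 406 = 0  ✓
  Dividing out (λ - 7): p(λ) = (λ - 7)(λ² - 16λ + 58).
Step 3 — remaining eigenvalues from the quadratic λ² - 16λ + 58 = 0:
  Δ = 16² - 4·58 = 256 - 232 = 24,  λ = (16 ± √24)/2 = (16 ± 4.899)/2 ≈ 10.4495 or 5.5505.
  Sorted: λ_1 = 10.4495,  λ_2 = 7,  λ_3 = 5.5505  (check: sum = 23 = tr ✓).

Step 4 — unit eigenvector for λ_1 ≈ 10.4495: v spans the null space of (Sigma - λ_1 I), whose rows are
  r_1 = (-3.4495, -1, 0),  r_2 = (-1, -1.4495, -2),  r_3 = (0, -2, -3.4495).
  v is orthogonal to every row, so take v ∝ r_1 × r_2 = ((-1)·(-2) - (0)·(-1.4495), (0)·(-1) - (-3.4495)·(-2), (-3.4495)·(-1.4495) - (-1)·(-1)) ≈ (2, -6.899, 4).
  Let u = (2, -6.899, 4).
  ||u|| = √((2)² + (-6.899)² + (4)²) = √(67.5959) ≈ 8.2217,  v_1 = u/||u|| ≈ (0.2433, -0.8391, 0.4865) (||v_1|| = 1).

λ_1 = 10.4495,  λ_2 = 7,  λ_3 = 5.5505;  v_1 ≈ (0.2433, -0.8391, 0.4865)


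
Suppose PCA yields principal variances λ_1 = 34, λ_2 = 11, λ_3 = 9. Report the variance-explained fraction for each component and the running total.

Step 1 — total variance = trace(Sigma) = Σ λ_i = 34 + 11 + 9 = 54.

Step 2 — fraction explained by component i = λ_i / Σ λ:
  PC1: 34/54 = 0.6296
  PC2: 11/54 = 0.2037
  PC3: 9/54 = 0.1667

Step 3 — cumulative fraction after k components = (λ_1 + ... + λ_k) / Σ λ:
  k = 1: 34/54 = 0.6296
  k = 2: (34 + 11)/54 = 45/54 = 0.8333
  k = 3: (34 + 11 + 9)/54 = 54/54 = 1

Summary (fraction, with percent):

explained: PC1 0.6296 (62.96%), PC2 0.2037 (20.37%), PC3 0.1667 (16.67%);  cumulative: 0.6296, 0.8333, 1


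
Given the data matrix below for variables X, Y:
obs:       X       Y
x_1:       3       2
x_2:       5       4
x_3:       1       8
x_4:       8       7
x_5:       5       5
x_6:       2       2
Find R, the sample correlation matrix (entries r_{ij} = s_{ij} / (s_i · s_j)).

Step 1 — column means:
  mean(X) = (3 + 5 + 1 + 8 + 5 + 2) / 6 = 24/6 = 4
  mean(Y) = (2 + 4 + 8 + 7 + 5 + 2) / 6 = 28/6 = 4.6667

Step 2 — sample variances and covariances s[i,j] = (1/(n-1)) · Σ_k (x_{k,i} - mean_i) · (x_{k,j} - mean_j), with n-1 = 5:
  s[X,X] = ((-1)·(-1) + (1)·(1) + (-3)·(-3) + (4)·(4) + (1)·(1) + (-2)·(-2)) / 5 = 32/5 = 6.4
  s[X,Y] = ((-1)·(-2.6667) + (1)·(-0.6667) + (-3)·(3.3333) + (4)·(2.3333) + (1)·(0.3333) + (-2)·(-2.6667)) / 5 = 7/5 = 1.4
  s[Y,Y] = ((-2.6667)·(-2.6667) + (-0.6667)·(-0.6667) + (3.3333)·(3.3333) + (2.3333)·(2.3333) + (0.3333)·(0.3333) + (-2.6667)·(-2.6667)) / 5 = 31.3333/5 = 6.2667
  Sample standard deviations s_i = √(s[i,i]):
  s(X) = √(6.4) = 2.5298
  s(Y) = √(6.2667) = 2.5033

Step 3 — r_{ij} = s_{ij} / (s_i · s_j):
  r[X,X] = 1 (diagonal).
  r[X,Y] = 1.4 / (2.5298 · 2.5033) = 1.4 / 6.333 = 0.2211
  r[Y,Y] = 1 (diagonal).

R is symmetric with unit diagonal. Assembling:

R = [[1, 0.2211],
 [0.2211, 1]]


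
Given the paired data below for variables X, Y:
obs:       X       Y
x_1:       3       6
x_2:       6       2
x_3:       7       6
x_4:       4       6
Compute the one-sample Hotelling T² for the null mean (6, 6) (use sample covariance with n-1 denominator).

Step 1 — sample mean vector:
  mean(X) = (3 + 6 + 7 + 4) / 4 = 20/4 = 5
  mean(Y) = (6 + 2 + 6 + 6) / 4 = 20/4 = 5
  x̄ = (5, 5),  deviation x̄ - mu_0 = (5, 5) - (6, 6) = (-1, -1).

Step 2 — sample covariance matrix, S[i,j] = (1/(n-1)) · Σ_k (x_{k,i} - mean_i) · (x_{k,j} - mean_j), divisor n-1 = 3:
  S[X,X] = ((-2)·(-2) + (1)·(1) + (2)·(2) + (-1)·(-1)) / 3 = 10/3 = 3.3333
  S[X,Y] = ((-2)·(1) + (1)·(-3) + (2)·(1) + (-1)·(1)) / 3 = -4/3 = -1.3333
  S[Y,Y] = ((1)·(1) + (-3)·(-3) + (1)·(1) + (1)·(1)) / 3 = 12/3 = 4
  S = [[3.3333, -1.3333],
 [-1.3333, 4]].

Step 3 — invert S. det(S) = 3.3333·4 - (-1.3333)² = 11.5556.
  S^{-1} = (1/det) · [[d, -b], [-b, a]] = [[0.3462, 0.1154],
 [0.1154, 0.2885]].

Step 4 — quadratic form (x̄ - mu_0)^T · S^{-1} · (x̄ - mu_0):
  S^{-1} · (x̄ - mu_0) = (-0.4615, -0.4038),
  (x̄ - mu_0)^T · [...] = (-1)·(-0.4615) + (-1)·(-0.4038) = 0.8654.

Step 5 — scale by n: T² = 4 · 0.8654 = 3.4615.

T² ≈ 3.4615


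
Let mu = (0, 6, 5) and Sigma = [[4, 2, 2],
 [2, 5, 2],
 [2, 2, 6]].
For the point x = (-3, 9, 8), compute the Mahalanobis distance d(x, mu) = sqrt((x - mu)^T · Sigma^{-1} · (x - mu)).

Step 1 — centre the observation: (x - mu) = (-3, 3, 3).

Step 2 — invert Sigma (cofactor / det for 3×3, or solve directly):
  Sigma^{-1} = [[0.3421, -0.1053, -0.0789],
 [-0.1053, 0.2632, -0.0526],
 [-0.0789, -0.0526, 0.2105]].

Step 3 — form the quadratic (x - mu)^T · Sigma^{-1} · (x - mu):
  Sigma^{-1} · (x - mu) = (-1.5789, 0.9474, 0.7105).
  (x - mu)^T · [Sigma^{-1} · (x - mu)] = (-3)·(-1.5789) + (3)·(0.9474) + (3)·(0.7105) = 9.7105.

Step 4 — take square root: d = √(9.7105) ≈ 3.1162.

d(x, mu) = √(9.7105) ≈ 3.1162


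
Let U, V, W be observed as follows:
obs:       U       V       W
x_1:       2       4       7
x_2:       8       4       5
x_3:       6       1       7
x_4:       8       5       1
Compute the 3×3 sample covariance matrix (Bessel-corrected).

Step 1 — column means:
  mean(U) = (2 + 8 + 6 + 8) / 4 = 24/4 = 6
  mean(V) = (4 + 4 + 1 + 5) / 4 = 14/4 = 3.5
  mean(W) = (7 + 5 + 7 + 1) / 4 = 20/4 = 5

Step 2 — sample covariance S[i,j] = (1/(n-1)) · Σ_k (x_{k,i} - mean_i) · (x_{k,j} - mean_j), with n-1 = 3.
  S[U,U] = ((-4)·(-4) + (2)·(2) + (0)·(0) + (2)·(2)) / 3 = 24/3 = 8
  S[U,V] = ((-4)·(0.5) + (2)·(0.5) + (0)·(-2.5) + (2)·(1.5)) / 3 = 2/3 = 0.6667
  S[U,W] = ((-4)·(2) + (2)·(0) + (0)·(2) + (2)·(-4)) / 3 = -16/3 = -5.3333
  S[V,V] = ((0.5)·(0.5) + (0.5)·(0.5) + (-2.5)·(-2.5) + (1.5)·(1.5)) / 3 = 9/3 = 3
  S[V,W] = ((0.5)·(2) + (0.5)·(0) + (-2.5)·(2) + (1.5)·(-4)) / 3 = -10/3 = -3.3333
  S[W,W] = ((2)·(2) + (0)·(0) + (2)·(2) + (-4)·(-4)) / 3 = 24/3 = 8

S is symmetric (S[j,i] = S[i,j]). Assembling:

S = [[8, 0.6667, -5.3333],
 [0.6667, 3, -3.3333],
 [-5.3333, -3.3333, 8]]


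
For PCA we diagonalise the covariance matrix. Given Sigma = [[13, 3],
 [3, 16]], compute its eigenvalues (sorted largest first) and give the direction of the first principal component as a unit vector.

Step 1 — characteristic polynomial of 2×2 Sigma:
  det(Sigma - λI) = λ² - trace · λ + det = 0.
  trace = 13 + 16 = 29, det = 13·16 - (3)² = 199.
Step 2 — discriminant:
  Δ = trace² - 4·det = 841 - 796 = 45.
Step 3 — eigenvalues:
  λ = (trace ± √Δ)/2 = (29 ± 6.7082)/2,
  λ_1 = 17.8541,  λ_2 = 11.1459.

Step 4 — unit eigenvector for λ_1: solve (Sigma - λ_1 I)v = 0. First row:
  (13 - 17.8541)·v_x + (3)·v_y = 0, i.e. (-4.8541)·v_x + (3)·v_y = 0,
  so v ∝ (b, λ_1 - a) = (3, 4.8541) = u.
  ||u|| = √((3)² + (4.8541)²) = √(32.5623) ≈ 5.7063,
  v_1 = u/||u|| ≈ (0.5257, 0.8507) (||v_1|| = 1).

λ_1 = 17.8541,  λ_2 = 11.1459;  v_1 ≈ (0.5257, 0.8507)


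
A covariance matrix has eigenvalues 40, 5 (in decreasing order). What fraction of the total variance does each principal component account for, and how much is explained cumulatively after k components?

Step 1 — total variance = trace(Sigma) = Σ λ_i = 40 + 5 = 45.

Step 2 — fraction explained by component i = λ_i / Σ λ:
  PC1: 40/45 = 0.8889
  PC2: 5/45 = 0.1111

Step 3 — cumulative fraction after k components = (λ_1 + ... + λ_k) / Σ λ:
  k = 1: 40/45 = 0.8889
  k = 2: (40 + 5)/45 = 45/45 = 1

Summary (fraction, with percent):

explained: PC1 0.8889 (88.89%), PC2 0.1111 (11.11%);  cumulative: 0.8889, 1


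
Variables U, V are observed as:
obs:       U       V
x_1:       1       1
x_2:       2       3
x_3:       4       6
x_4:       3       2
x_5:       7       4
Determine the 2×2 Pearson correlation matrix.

Step 1 — column means:
  mean(U) = (1 + 2 + 4 + 3 + 7) / 5 = 17/5 = 3.4
  mean(V) = (1 + 3 + 6 + 2 + 4) / 5 = 16/5 = 3.2

Step 2 — sample variances and covariances s[i,j] = (1/(n-1)) · Σ_k (x_{k,i} - mean_i) · (x_{k,j} - mean_j), with n-1 = 4:
  s[U,U] = ((-2.4)·(-2.4) + (-1.4)·(-1.4) + (0.6)·(0.6) + (-0.4)·(-0.4) + (3.6)·(3.6)) / 4 = 21.2/4 = 5.3
  s[U,V] = ((-2.4)·(-2.2) + (-1.4)·(-0.2) + (0.6)·(2.8) + (-0.4)·(-1.2) + (3.6)·(0.8)) / 4 = 10.6/4 = 2.65
  s[V,V] = ((-2.2)·(-2.2) + (-0.2)·(-0.2) + (2.8)·(2.8) + (-1.2)·(-1.2) + (0.8)·(0.8)) / 4 = 14.8/4 = 3.7
  Sample standard deviations s_i = √(s[i,i]):
  s(U) = √(5.3) = 2.3022
  s(V) = √(3.7) = 1.9235

Step 3 — r_{ij} = s_{ij} / (s_i · s_j):
  r[U,U] = 1 (diagonal).
  r[U,V] = 2.65 / (2.3022 · 1.9235) = 2.65 / 4.4283 = 0.5984
  r[V,V] = 1 (diagonal).

R is symmetric with unit diagonal. Assembling:

R = [[1, 0.5984],
 [0.5984, 1]]


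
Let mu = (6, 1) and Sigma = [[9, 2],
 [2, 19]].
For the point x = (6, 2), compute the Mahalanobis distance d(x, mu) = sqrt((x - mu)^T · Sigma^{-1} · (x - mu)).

Step 1 — centre the observation: (x - mu) = (0, 1).

Step 2 — invert Sigma. det(Sigma) = 9·19 - (2)² = 167.
  Sigma^{-1} = (1/det) · [[d, -b], [-b, a]] = [[0.1138, -0.012],
 [-0.012, 0.0539]].

Step 3 — form the quadratic (x - mu)^T · Sigma^{-1} · (x - mu):
  Sigma^{-1} · (x - mu) = (-0.012, 0.0539).
  (x - mu)^T · [Sigma^{-1} · (x - mu)] = (0)·(-0.012) + (1)·(0.0539) = 0.0539.

Step 4 — take square root: d = √(0.0539) ≈ 0.2321.

d(x, mu) = √(0.0539) ≈ 0.2321


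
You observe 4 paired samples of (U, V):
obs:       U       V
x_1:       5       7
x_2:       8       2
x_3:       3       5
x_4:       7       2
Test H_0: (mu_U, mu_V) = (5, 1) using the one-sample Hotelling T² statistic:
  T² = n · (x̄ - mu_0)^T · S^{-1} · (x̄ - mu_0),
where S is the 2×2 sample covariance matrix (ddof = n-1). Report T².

Step 1 — sample mean vector:
  mean(U) = (5 + 8 + 3 + 7) / 4 = 23/4 = 5.75
  mean(V) = (7 + 2 + 5 + 2) / 4 = 16/4 = 4
  x̄ = (5.75, 4),  deviation x̄ - mu_0 = (5.75, 4) - (5, 1) = (0.75, 3).

Step 2 — sample covariance matrix, S[i,j] = (1/(n-1)) · Σ_k (x_{k,i} - mean_i) · (x_{k,j} - mean_j), divisor n-1 = 3:
  S[U,U] = ((-0.75)·(-0.75) + (2.25)·(2.25) + (-2.75)·(-2.75) + (1.25)·(1.25)) / 3 = 14.75/3 = 4.9167
  S[U,V] = ((-0.75)·(3) + (2.25)·(-2) + (-2.75)·(1) + (1.25)·(-2)) / 3 = -12/3 = -4
  S[V,V] = ((3)·(3) + (-2)·(-2) + (1)·(1) + (-2)·(-2)) / 3 = 18/3 = 6
  S = [[4.9167, -4],
 [-4, 6]].

Step 3 — invert S. det(S) = 4.9167·6 - (-4)² = 13.5.
  S^{-1} = (1/det) · [[d, -b], [-b, a]] = [[0.4444, 0.2963],
 [0.2963, 0.3642]].

Step 4 — quadratic form (x̄ - mu_0)^T · S^{-1} · (x̄ - mu_0):
  S^{-1} · (x̄ - mu_0) = (1.2222, 1.3148),
  (x̄ - mu_0)^T · [...] = (0.75)·(1.2222) + (3)·(1.3148) = 4.8611.

Step 5 — scale by n: T² = 4 · 4.8611 = 19.4444.

T² ≈ 19.4444


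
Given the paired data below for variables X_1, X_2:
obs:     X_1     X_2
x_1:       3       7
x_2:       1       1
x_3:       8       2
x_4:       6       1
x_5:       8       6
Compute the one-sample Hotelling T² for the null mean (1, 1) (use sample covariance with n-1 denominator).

Step 1 — sample mean vector:
  mean(X_1) = (3 + 1 + 8 + 6 + 8) / 5 = 26/5 = 5.2
  mean(X_2) = (7 + 1 + 2 + 1 + 6) / 5 = 17/5 = 3.4
  x̄ = (5.2, 3.4),  deviation x̄ - mu_0 = (5.2, 3.4) - (1, 1) = (4.2, 2.4).

Step 2 — sample covariance matrix, S[i,j] = (1/(n-1)) · Σ_k (x_{k,i} - mean_i) · (x_{k,j} - mean_j), divisor n-1 = 4:
  S[X_1,X_1] = ((-2.2)·(-2.2) + (-4.2)·(-4.2) + (2.8)·(2.8) + (0.8)·(0.8) + (2.8)·(2.8)) / 4 = 38.8/4 = 9.7
  S[X_1,X_2] = ((-2.2)·(3.6) + (-4.2)·(-2.4) + (2.8)·(-1.4) + (0.8)·(-2.4) + (2.8)·(2.6)) / 4 = 3.6/4 = 0.9
  S[X_2,X_2] = ((3.6)·(3.6) + (-2.4)·(-2.4) + (-1.4)·(-1.4) + (-2.4)·(-2.4) + (2.6)·(2.6)) / 4 = 33.2/4 = 8.3
  S = [[9.7, 0.9],
 [0.9, 8.3]].

Step 3 — invert S. det(S) = 9.7·8.3 - (0.9)² = 79.7.
  S^{-1} = (1/det) · [[d, -b], [-b, a]] = [[0.1041, -0.0113],
 [-0.0113, 0.1217]].

Step 4 — quadratic form (x̄ - mu_0)^T · S^{-1} · (x̄ - mu_0):
  S^{-1} · (x̄ - mu_0) = (0.4103, 0.2447),
  (x̄ - mu_0)^T · [...] = (4.2)·(0.4103) + (2.4)·(0.2447) = 2.3104.

Step 5 — scale by n: T² = 5 · 2.3104 = 11.5521.

T² ≈ 11.5521


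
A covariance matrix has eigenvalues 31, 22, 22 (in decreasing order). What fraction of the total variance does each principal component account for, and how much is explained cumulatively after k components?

Step 1 — total variance = trace(Sigma) = Σ λ_i = 31 + 22 + 22 = 75.

Step 2 — fraction explained by component i = λ_i / Σ λ:
  PC1: 31/75 = 0.4133
  PC2: 22/75 = 0.2933
  PC3: 22/75 = 0.2933

Step 3 — cumulative fraction after k components = (λ_1 + ... + λ_k) / Σ λ:
  k = 1: 31/75 = 0.4133
  k = 2: (31 + 22)/75 = 53/75 = 0.7067
  k = 3: (31 + 22 + 22)/75 = 75/75 = 1

Summary (fraction, with percent):

explained: PC1 0.4133 (41.33%), PC2 0.2933 (29.33%), PC3 0.2933 (29.33%);  cumulative: 0.4133, 0.7067, 1


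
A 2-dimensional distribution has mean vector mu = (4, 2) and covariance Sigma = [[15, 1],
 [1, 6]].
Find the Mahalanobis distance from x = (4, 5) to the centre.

Step 1 — centre the observation: (x - mu) = (0, 3).

Step 2 — invert Sigma. det(Sigma) = 15·6 - (1)² = 89.
  Sigma^{-1} = (1/det) · [[d, -b], [-b, a]] = [[0.0674, -0.0112],
 [-0.0112, 0.1685]].

Step 3 — form the quadratic (x - mu)^T · Sigma^{-1} · (x - mu):
  Sigma^{-1} · (x - mu) = (-0.0337, 0.5056).
  (x - mu)^T · [Sigma^{-1} · (x - mu)] = (0)·(-0.0337) + (3)·(0.5056) = 1.5169.

Step 4 — take square root: d = √(1.5169) ≈ 1.2316.

d(x, mu) = √(1.5169) ≈ 1.2316


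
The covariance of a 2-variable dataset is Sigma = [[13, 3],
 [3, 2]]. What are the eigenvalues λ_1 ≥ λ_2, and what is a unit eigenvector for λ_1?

Step 1 — characteristic polynomial of 2×2 Sigma:
  det(Sigma - λI) = λ² - trace · λ + det = 0.
  trace = 13 + 2 = 15, det = 13·2 - (3)² = 17.
Step 2 — discriminant:
  Δ = trace² - 4·det = 225 - 68 = 157.
Step 3 — eigenvalues:
  λ = (trace ± √Δ)/2 = (15 ± 12.53)/2,
  λ_1 = 13.765,  λ_2 = 1.235.

Step 4 — unit eigenvector for λ_1: solve (Sigma - λ_1 I)v = 0. First row:
  (13 - 13.765)·v_x + (3)·v_y = 0, i.e. (-0.765)·v_x + (3)·v_y = 0,
  so v ∝ (b, λ_1 - a) = (3, 0.765) = u.
  ||u|| = √((3)² + (0.765)²) = √(9.5852) ≈ 3.096,
  v_1 = u/||u|| ≈ (0.969, 0.2471) (||v_1|| = 1).

λ_1 = 13.765,  λ_2 = 1.235;  v_1 ≈ (0.969, 0.2471)


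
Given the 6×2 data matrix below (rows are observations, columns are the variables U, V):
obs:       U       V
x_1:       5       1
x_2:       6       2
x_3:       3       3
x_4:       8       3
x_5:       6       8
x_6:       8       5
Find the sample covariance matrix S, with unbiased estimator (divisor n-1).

Step 1 — column means:
  mean(U) = (5 + 6 + 3 + 8 + 6 + 8) / 6 = 36/6 = 6
  mean(V) = (1 + 2 + 3 + 3 + 8 + 5) / 6 = 22/6 = 3.6667

Step 2 — sample covariance S[i,j] = (1/(n-1)) · Σ_k (x_{k,i} - mean_i) · (x_{k,j} - mean_j), with n-1 = 5.
  S[U,U] = ((-1)·(-1) + (0)·(0) + (-3)·(-3) + (2)·(2) + (0)·(0) + (2)·(2)) / 5 = 18/5 = 3.6
  S[U,V] = ((-1)·(-2.6667) + (0)·(-1.6667) + (-3)·(-0.6667) + (2)·(-0.6667) + (0)·(4.3333) + (2)·(1.3333)) / 5 = 6/5 = 1.2
  S[V,V] = ((-2.6667)·(-2.6667) + (-1.6667)·(-1.6667) + (-0.6667)·(-0.6667) + (-0.6667)·(-0.6667) + (4.3333)·(4.3333) + (1.3333)·(1.3333)) / 5 = 31.3333/5 = 6.2667

S is symmetric (S[j,i] = S[i,j]). Assembling:

S = [[3.6, 1.2],
 [1.2, 6.2667]]
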